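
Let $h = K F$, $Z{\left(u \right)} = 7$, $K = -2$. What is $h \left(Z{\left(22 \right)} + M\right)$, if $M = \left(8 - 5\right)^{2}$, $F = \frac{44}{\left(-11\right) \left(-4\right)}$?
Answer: $-32$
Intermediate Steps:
$F = 1$ ($F = \frac{44}{44} = 44 \cdot \frac{1}{44} = 1$)
$h = -2$ ($h = \left(-2\right) 1 = -2$)
$M = 9$ ($M = 3^{2} = 9$)
$h \left(Z{\left(22 \right)} + M\right) = - 2 \left(7 + 9\right) = \left(-2\right) 16 = -32$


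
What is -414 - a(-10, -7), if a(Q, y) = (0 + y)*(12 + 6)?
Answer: -288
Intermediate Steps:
a(Q, y) = 18*y (a(Q, y) = y*18 = 18*y)
-414 - a(-10, -7) = -414 - 18*(-7) = -414 - 1*(-126) = -414 + 126 = -288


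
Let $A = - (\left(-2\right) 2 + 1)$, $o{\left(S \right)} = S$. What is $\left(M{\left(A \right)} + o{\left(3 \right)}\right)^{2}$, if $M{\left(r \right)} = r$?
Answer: $36$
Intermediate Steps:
$A = 3$ ($A = - (-4 + 1) = \left(-1\right) \left(-3\right) = 3$)
$\left(M{\left(A \right)} + o{\left(3 \right)}\right)^{2} = \left(3 + 3\right)^{2} = 6^{2} = 36$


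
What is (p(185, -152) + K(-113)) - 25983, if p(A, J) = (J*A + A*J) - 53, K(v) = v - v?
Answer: -82276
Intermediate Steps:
K(v) = 0
p(A, J) = -53 + 2*A*J (p(A, J) = (A*J + A*J) - 53 = 2*A*J - 53 = -53 + 2*A*J)
(p(185, -152) + K(-113)) - 25983 = ((-53 + 2*185*(-152)) + 0) - 25983 = ((-53 - 56240) + 0) - 25983 = (-56293 + 0) - 25983 = -56293 - 25983 = -82276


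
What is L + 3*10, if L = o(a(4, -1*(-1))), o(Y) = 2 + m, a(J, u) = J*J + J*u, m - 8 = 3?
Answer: 43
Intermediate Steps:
m = 11 (m = 8 + 3 = 11)
a(J, u) = J² + J*u
o(Y) = 13 (o(Y) = 2 + 11 = 13)
L = 13
L + 3*10 = 13 + 3*10 = 13 + 30 = 43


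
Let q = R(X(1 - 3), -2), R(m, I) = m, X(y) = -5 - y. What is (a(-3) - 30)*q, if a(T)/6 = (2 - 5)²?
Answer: -72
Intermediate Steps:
q = -3 (q = -5 - (1 - 3) = -5 - 1*(-2) = -5 + 2 = -3)
a(T) = 54 (a(T) = 6*(2 - 5)² = 6*(-3)² = 6*9 = 54)
(a(-3) - 30)*q = (54 - 30)*(-3) = 24*(-3) = -72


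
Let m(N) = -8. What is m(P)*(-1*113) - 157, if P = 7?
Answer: 747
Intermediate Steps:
m(P)*(-1*113) - 157 = -(-8)*113 - 157 = -8*(-113) - 157 = 904 - 157 = 747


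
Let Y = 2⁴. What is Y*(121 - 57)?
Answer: 1024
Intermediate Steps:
Y = 16
Y*(121 - 57) = 16*(121 - 57) = 16*64 = 1024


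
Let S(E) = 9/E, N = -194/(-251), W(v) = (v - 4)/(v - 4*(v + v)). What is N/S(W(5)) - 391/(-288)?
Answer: 1142909/843360 ≈ 1.3552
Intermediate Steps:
W(v) = -(-4 + v)/(7*v) (W(v) = (-4 + v)/(v - 8*v) = (-4 + v)/((-7*v)) = (-4 + v)*(-1/(7*v)) = -(-4 + v)/(7*v))
N = 194/251 (N = -194*(-1/251) = 194/251 ≈ 0.77291)
N/S(W(5)) - 391/(-288) = 194/(251*((9/(((⅐)*(4 - 1*5)/5))))) - 391/(-288) = 194/(251*((9/(((⅐)*(⅕)*(4 - 5)))))) - 391*(-1/288) = 194/(251*((9/(((⅐)*(⅕)*(-1)))))) + 391/288 = 194/(251*((9/(-1/35)))) + 391/288 = 194/(251*((9*(-35)))) + 391/288 = (194/251)/(-315) + 391/288 = (194/251)*(-1/315) + 391/288 = -194/79065 + 391/288 = 1142909/843360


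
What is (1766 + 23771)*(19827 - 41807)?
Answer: -561303260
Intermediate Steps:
(1766 + 23771)*(19827 - 41807) = 25537*(-21980) = -561303260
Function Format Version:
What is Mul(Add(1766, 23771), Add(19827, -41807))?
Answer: -561303260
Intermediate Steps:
Mul(Add(1766, 23771), Add(19827, -41807)) = Mul(25537, -21980) = -561303260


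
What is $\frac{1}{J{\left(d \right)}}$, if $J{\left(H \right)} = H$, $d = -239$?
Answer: $- \frac{1}{239} \approx -0.0041841$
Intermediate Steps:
$\frac{1}{J{\left(d \right)}} = \frac{1}{-239} = - \frac{1}{239}$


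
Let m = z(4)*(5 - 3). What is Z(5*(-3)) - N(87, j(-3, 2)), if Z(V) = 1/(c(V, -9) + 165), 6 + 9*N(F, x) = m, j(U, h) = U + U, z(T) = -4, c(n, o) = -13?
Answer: 2137/1368 ≈ 1.5621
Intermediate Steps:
j(U, h) = 2*U
m = -8 (m = -4*(5 - 3) = -4*2 = -8)
N(F, x) = -14/9 (N(F, x) = -⅔ + (⅑)*(-8) = -⅔ - 8/9 = -14/9)
Z(V) = 1/152 (Z(V) = 1/(-13 + 165) = 1/152)
Z(5*(-3)) - N(87, j(-3, 2)) = 1/152 - 1*(-14/9) = 1/152 + 14/9 = 2137/1368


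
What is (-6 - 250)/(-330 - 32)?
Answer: 128/181 ≈ 0.70718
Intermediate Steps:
(-6 - 250)/(-330 - 32) = -256/(-362) = -256*(-1/362) = 128/181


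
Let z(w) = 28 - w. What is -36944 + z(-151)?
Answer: -36765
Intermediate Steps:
-36944 + z(-151) = -36944 + (28 - 1*(-151)) = -36944 + (28 + 151) = -36944 + 179 = -36765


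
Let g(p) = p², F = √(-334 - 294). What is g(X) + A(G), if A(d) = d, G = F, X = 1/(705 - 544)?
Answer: 1/25921 + 2*I*√157 ≈ 3.8579e-5 + 25.06*I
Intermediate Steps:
X = 1/161 ≈ 0.0062112
F = 2*I*√157 (F = √(-628) = 2*I*√157 ≈ 25.06*I)
G = 2*I*√157 ≈ 25.06*I
g(X) + A(G) = (1/161)² + 2*I*√157 = 1/25921 + 2*I*√157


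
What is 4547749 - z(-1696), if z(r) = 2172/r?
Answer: 1928246119/424 ≈ 4.5478e+6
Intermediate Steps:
4547749 - z(-1696) = 4547749 - 2172/(-1696) = 4547749 - 2172*(-1)/1696 = 4547749 - 1*(-543/424) = 4547749 + 543/424 = 1928246119/424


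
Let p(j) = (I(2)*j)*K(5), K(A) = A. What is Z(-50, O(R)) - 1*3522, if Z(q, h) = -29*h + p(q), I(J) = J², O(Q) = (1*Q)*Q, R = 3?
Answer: -4783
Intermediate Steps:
O(Q) = Q² (O(Q) = Q*Q = Q²)
p(j) = 20*j (p(j) = (2²*j)*5 = (4*j)*5 = 20*j)
Z(q, h) = -29*h + 20*q
Z(-50, O(R)) - 1*3522 = (-29*3² + 20*(-50)) - 1*3522 = (-29*9 - 1000) - 3522 = (-261 - 1000) - 3522 = -1261 - 3522 = -4783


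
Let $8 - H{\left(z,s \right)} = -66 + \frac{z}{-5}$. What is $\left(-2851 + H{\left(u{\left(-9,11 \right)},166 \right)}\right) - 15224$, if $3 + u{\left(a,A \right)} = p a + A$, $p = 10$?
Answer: $- \frac{90087}{5} \approx -18017.0$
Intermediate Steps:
$u{\left(a,A \right)} = -3 + A + 10 a$ ($u{\left(a,A \right)} = -3 + \left(10 a + A\right) = -3 + \left(A + 10 a\right) = -3 + A + 10 a$)
$H{\left(z,s \right)} = 74 + \frac{z}{5}$ ($H{\left(z,s \right)} = 8 - \left(-66 + \frac{z}{-5}\right) = 8 - \left(-66 + z \left(- \frac{1}{5}\right)\right) = 8 - \left(-66 - \frac{z}{5}\right) = 8 + \left(66 + \frac{z}{5}\right) = 74 + \frac{z}{5}$)
$\left(-2851 + H{\left(u{\left(-9,11 \right)},166 \right)}\right) - 15224 = \left(-2851 + \left(74 + \frac{-3 + 11 + 10 \left(-9\right)}{5}\right)\right) - 15224 = \left(-2851 + \left(74 + \frac{-3 + 11 - 90}{5}\right)\right) - 15224 = \left(-2851 + \left(74 + \frac{1}{5} \left(-82\right)\right)\right) - 15224 = \left(-2851 + \left(74 - \frac{82}{5}\right)\right) - 15224 = \left(-2851 + \frac{288}{5}\right) - 15224 = - \frac{13967}{5} - 15224 = - \frac{90087}{5}$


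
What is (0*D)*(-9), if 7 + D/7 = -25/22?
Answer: 0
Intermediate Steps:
D = -1253/22 (D = -49 + 7*(-25/22) = -49 - 175/22 = -1253/22 ≈ -56.955)
(0*D)*(-9) = (0*(-1253/22))*(-9) = 0*(-9) = 0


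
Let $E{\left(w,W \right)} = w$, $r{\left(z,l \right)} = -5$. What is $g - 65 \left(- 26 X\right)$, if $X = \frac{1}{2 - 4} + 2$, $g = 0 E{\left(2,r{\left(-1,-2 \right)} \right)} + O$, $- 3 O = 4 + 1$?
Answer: $\frac{7600}{3} \approx 2533.3$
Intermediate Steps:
$O = - \frac{5}{3}$ ($O = - \frac{4 + 1}{3} = \left(- \frac{1}{3}\right) 5 = - \frac{5}{3} \approx -1.6667$)
$g = - \frac{5}{3}$ ($g = 0 \cdot 2 - \frac{5}{3} = 0 - \frac{5}{3} = - \frac{5}{3} \approx -1.6667$)
$X = \frac{3}{2}$ ($X = \frac{1}{-2} + 2 = - \frac{1}{2} + 2 = \frac{3}{2} \approx 1.5$)
$g - 65 \left(- 26 X\right) = - \frac{5}{3} - 65 \left(\left(-26\right) \frac{3}{2}\right) = - \frac{5}{3} - -2535 = - \frac{5}{3} + 2535 = \frac{7600}{3}$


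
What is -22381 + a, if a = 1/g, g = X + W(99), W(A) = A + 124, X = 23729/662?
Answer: -3835095593/171355 ≈ -22381.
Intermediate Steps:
X = 23729/662 (X = 23729*(1/662) = 23729/662 ≈ 35.844)
W(A) = 124 + A
g = 171355/662 (g = 23729/662 + (124 + 99) = 23729/662 + 223 = 171355/662 ≈ 258.84)
a = 662/171355 (a = 1/(171355/662) = 662/171355 ≈ 0.0038633)
-22381 + a = -22381 + 662/171355 = -3835095593/171355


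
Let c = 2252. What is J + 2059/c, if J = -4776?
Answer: -10753493/2252 ≈ -4775.1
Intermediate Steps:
J + 2059/c = -4776 + 2059/2252 = -10753493/2252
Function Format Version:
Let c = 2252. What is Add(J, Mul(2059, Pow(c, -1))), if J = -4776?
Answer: Rational(-10753493, 2252) ≈ -4775.1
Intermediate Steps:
Add(J, Mul(2059, Pow(c, -1))) = Add(-4776, Mul(2059, Pow(2252, -1))) = Add(-4776, Mul(2059, Rational(1, 2252))) = Add(-4776, Rational(2059, 2252)) = Rational(-10753493, 2252)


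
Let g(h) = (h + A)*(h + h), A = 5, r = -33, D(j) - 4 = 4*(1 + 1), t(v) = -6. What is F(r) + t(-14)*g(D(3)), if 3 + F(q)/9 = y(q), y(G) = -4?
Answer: -2511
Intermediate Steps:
D(j) = 12 (D(j) = 4 + 4*(1 + 1) = 4 + 4*2 = 4 + 8 = 12)
F(q) = -63 (F(q) = -27 + 9*(-4) = -27 - 36 = -63)
g(h) = 2*h*(5 + h) (g(h) = (h + 5)*(h + h) = (5 + h)*(2*h) = 2*h*(5 + h))
F(r) + t(-14)*g(D(3)) = -63 - 12*12*(5 + 12) = -63 - 12*12*17 = -63 - 6*408 = -63 - 2448 = -2511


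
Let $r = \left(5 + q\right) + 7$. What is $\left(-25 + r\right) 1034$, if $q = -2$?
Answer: $-15510$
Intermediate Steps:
$r = 10$ ($r = \left(5 - 2\right) + 7 = 3 + 7 = 10$)
$\left(-25 + r\right) 1034 = \left(-25 + 10\right) 1034 = \left(-15\right) 1034 = -15510$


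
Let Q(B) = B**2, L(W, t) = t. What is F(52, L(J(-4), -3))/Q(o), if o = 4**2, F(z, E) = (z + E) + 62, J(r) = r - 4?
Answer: 111/256 ≈ 0.43359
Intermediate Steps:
J(r) = -4 + r
F(z, E) = 62 + E + z (F(z, E) = (E + z) + 62 = 62 + E + z)
o = 16
F(52, L(J(-4), -3))/Q(o) = (62 - 3 + 52)/(16**2) = 111/256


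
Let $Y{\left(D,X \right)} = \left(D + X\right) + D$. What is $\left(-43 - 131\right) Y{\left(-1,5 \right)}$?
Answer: $-522$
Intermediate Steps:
$Y{\left(D,X \right)} = X + 2 D$
$\left(-43 - 131\right) Y{\left(-1,5 \right)} = \left(-43 - 131\right) \left(5 + 2 \left(-1\right)\right) = - 174 \left(5 - 2\right) = \left(-174\right) 3 = -522$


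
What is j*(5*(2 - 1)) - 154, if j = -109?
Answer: -699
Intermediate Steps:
j*(5*(2 - 1)) - 154 = -545*(2 - 1) - 154 = -545 - 154 = -699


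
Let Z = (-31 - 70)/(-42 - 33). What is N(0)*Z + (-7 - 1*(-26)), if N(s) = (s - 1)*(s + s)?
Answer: 19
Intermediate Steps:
N(s) = 2*s*(-1 + s) (N(s) = (-1 + s)*(2*s) = 2*s*(-1 + s))
Z = 101/75 (Z = -101/(-75) = -101*(-1/75) = 101/75 ≈ 1.3467)
N(0)*Z + (-7 - 1*(-26)) = (2*0*(-1 + 0))*(101/75) + (-7 - 1*(-26)) = (2*0*(-1))*(101/75) + (-7 + 26) = 0*(101/75) + 19 = 0 + 19 = 19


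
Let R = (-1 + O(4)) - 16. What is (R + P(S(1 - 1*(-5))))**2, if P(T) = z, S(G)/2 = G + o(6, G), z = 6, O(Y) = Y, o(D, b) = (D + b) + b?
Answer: 49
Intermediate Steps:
o(D, b) = D + 2*b
S(G) = 12 + 6*G (S(G) = 2*(G + (6 + 2*G)) = 2*(6 + 3*G) = 12 + 6*G)
P(T) = 6
R = -13 (R = (-1 + 4) - 16 = 3 - 16 = -13)
(R + P(S(1 - 1*(-5))))**2 = (-13 + 6)**2 = (-7)**2 = 49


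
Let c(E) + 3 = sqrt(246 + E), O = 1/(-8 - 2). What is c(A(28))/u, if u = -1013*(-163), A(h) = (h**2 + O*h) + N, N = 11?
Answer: -3/165119 + sqrt(25955)/825595 ≈ 0.00017697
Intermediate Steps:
O = -1/10 (O = 1/(-10) = -1/10 ≈ -0.10000)
A(h) = 11 + h**2 - h/10 (A(h) = (h**2 - h/10) + 11 = 11 + h**2 - h/10)
c(E) = -3 + sqrt(246 + E)
u = 165119
c(A(28))/u = (-3 + sqrt(246 + (11 + 28**2 - 1/10*28)))/165119 = (-3 + sqrt(246 + (11 + 784 - 14/5)))*(1/165119) = (-3 + sqrt(246 + 3961/5))*(1/165119) = (-3 + sqrt(5191/5))*(1/165119) = (-3 + sqrt(25955)/5)*(1/165119) = -3/165119 + sqrt(25955)/825595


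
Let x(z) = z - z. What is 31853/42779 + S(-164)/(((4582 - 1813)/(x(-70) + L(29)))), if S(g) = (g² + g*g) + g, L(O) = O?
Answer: 22206205035/39485017 ≈ 562.40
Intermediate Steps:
x(z) = 0
S(g) = g + 2*g² (S(g) = (g² + g²) + g = 2*g² + g = g + 2*g²)
31853/42779 + S(-164)/(((4582 - 1813)/(x(-70) + L(29)))) = 31853/42779 + (-164*(1 + 2*(-164)))/(((4582 - 1813)/(0 + 29))) = 31853*(1/42779) + (-164*(1 - 328))/((2769/29)) = 31853/42779 + (-164*(-327))/((2769*(1/29))) = 31853/42779 + 53628/(2769/29) = 31853/42779 + 53628*(29/2769) = 31853/42779 + 518404/923 = 22206205035/39485017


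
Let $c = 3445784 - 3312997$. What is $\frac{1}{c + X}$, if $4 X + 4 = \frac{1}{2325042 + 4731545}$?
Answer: $\frac{28226348}{3748063845529} \approx 7.5309 \cdot 10^{-6}$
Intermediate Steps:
$c = 132787$ ($c = 3445784 - 3312997 = 132787$)
$X = - \frac{28226347}{28226348}$ ($X = -1 + \frac{1}{4 \left(2325042 + 4731545\right)} = -1 + \frac{1}{4 \cdot 7056587} = -1 + \frac{1}{4} \cdot \frac{1}{7056587} = -1 + \frac{1}{28226348} = - \frac{28226347}{28226348} \approx -1.0$)
$\frac{1}{c + X} = \frac{1}{132787 - \frac{28226347}{28226348}} = \frac{1}{\frac{3748063845529}{28226348}} = \frac{28226348}{3748063845529}$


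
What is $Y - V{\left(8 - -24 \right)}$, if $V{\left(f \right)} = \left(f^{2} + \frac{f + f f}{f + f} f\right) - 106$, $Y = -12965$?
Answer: $-14411$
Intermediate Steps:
$V{\left(f \right)} = -106 + \frac{f}{2} + \frac{3 f^{2}}{2}$ ($V{\left(f \right)} = \left(f^{2} + \frac{f + f^{2}}{2 f} f\right) - 106 = \left(f^{2} + \left(\frac{f}{2} + \frac{f^{2}}{2}\right)\right) - 106 = \left(\frac{f}{2} + \frac{3 f^{2}}{2}\right) - 106 = -106 + \frac{f}{2} + \frac{3 f^{2}}{2}$)
$Y - V{\left(8 - -24 \right)} = -12965 - \left(-106 + \frac{8 - -24}{2} + \frac{3 \left(8 - -24\right)^{2}}{2}\right) = -12965 - \left(-106 + \frac{8 + 24}{2} + \frac{3 \left(8 + 24\right)^{2}}{2}\right) = -12965 - \left(-106 + \frac{1}{2} \cdot 32 + \frac{3 \cdot 32^{2}}{2}\right) = -12965 - \left(-106 + 16 + \frac{3}{2} \cdot 1024\right) = -12965 - \left(-106 + 16 + 1536\right) = -12965 - 1446 = -14411$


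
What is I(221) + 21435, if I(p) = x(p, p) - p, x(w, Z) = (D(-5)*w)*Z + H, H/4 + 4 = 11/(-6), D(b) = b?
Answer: -669043/3 ≈ -2.2301e+5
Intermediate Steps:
H = -70/3 (H = -16 + 4*(11/(-6)) = -16 + 4*(11*(-⅙)) = -16 + 4*(-11/6) = -16 - 22/3 = -70/3 ≈ -23.333)
x(w, Z) = -70/3 - 5*Z*w (x(w, Z) = (-5*w)*Z - 70/3 = -5*Z*w - 70/3 = -70/3 - 5*Z*w)
I(p) = -70/3 - p - 5*p² (I(p) = (-70/3 - 5*p*p) - p = (-70/3 - 5*p²) - p = -70/3 - p - 5*p²)
I(221) + 21435 = (-70/3 - 1*221 - 5*221²) + 21435 = (-70/3 - 221 - 5*48841) + 21435 = (-70/3 - 221 - 244205) + 21435 = -733348/3 + 21435 = -669043/3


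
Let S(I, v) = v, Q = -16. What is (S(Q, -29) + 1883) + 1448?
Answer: 3302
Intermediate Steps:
(S(Q, -29) + 1883) + 1448 = (-29 + 1883) + 1448 = 1854 + 1448 = 3302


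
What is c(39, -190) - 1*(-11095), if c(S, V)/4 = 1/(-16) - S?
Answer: 43755/4 ≈ 10939.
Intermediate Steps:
c(S, V) = -¼ - 4*S (c(S, V) = 4*(1/(-16) - S) = 4*(-1/16 - S) = -¼ - 4*S)
c(39, -190) - 1*(-11095) = (-¼ - 4*39) - 1*(-11095) = (-¼ - 156) + 11095 = -625/4 + 11095 = 43755/4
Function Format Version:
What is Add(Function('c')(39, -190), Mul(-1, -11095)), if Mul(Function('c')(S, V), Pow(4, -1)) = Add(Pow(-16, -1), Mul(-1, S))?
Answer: Rational(43755, 4) ≈ 10939.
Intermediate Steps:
Function('c')(S, V) = Add(Rational(-1, 4), Mul(-4, S)) (Function('c')(S, V) = Mul(4, Add(Pow(-16, -1), Mul(-1, S))) = Mul(4, Add(Rational(-1, 16), Mul(-1, S))) = Add(Rational(-1, 4), Mul(-4, S)))
Add(Function('c')(39, -190), Mul(-1, -11095)) = Add(Add(Rational(-1, 4), Mul(-4, 39)), Mul(-1, -11095)) = Add(Add(Rational(-1, 4), -156), 11095) = Add(Rational(-625, 4), 11095) = Rational(43755, 4)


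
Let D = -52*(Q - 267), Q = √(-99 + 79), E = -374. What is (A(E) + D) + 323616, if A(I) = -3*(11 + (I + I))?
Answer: 339711 - 104*I*√5 ≈ 3.3971e+5 - 232.55*I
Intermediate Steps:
Q = 2*I*√5 (Q = √(-20) = 2*I*√5 ≈ 4.4721*I)
A(I) = -33 - 6*I (A(I) = -3*(11 + 2*I) = -33 - 6*I)
D = 13884 - 104*I*√5 (D = -52*(2*I*√5 - 267) = -52*(-267 + 2*I*√5) = 13884 - 104*I*√5 ≈ 13884.0 - 232.55*I)
(A(E) + D) + 323616 = ((-33 - 6*(-374)) + (13884 - 104*I*√5)) + 323616 = ((-33 + 2244) + (13884 - 104*I*√5)) + 323616 = (2211 + (13884 - 104*I*√5)) + 323616 = (16095 - 104*I*√5) + 323616 = 339711 - 104*I*√5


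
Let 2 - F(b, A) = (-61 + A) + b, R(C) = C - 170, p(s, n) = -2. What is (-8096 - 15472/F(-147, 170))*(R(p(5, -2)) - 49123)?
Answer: 418159626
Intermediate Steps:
R(C) = -170 + C
F(b, A) = 63 - A - b (F(b, A) = 2 - ((-61 + A) + b) = 2 - (-61 + A + b) = 2 + (61 - A - b) = 63 - A - b)
(-8096 - 15472/F(-147, 170))*(R(p(5, -2)) - 49123) = (-8096 - 15472/(63 - 1*170 - 1*(-147)))*((-170 - 2) - 49123) = (-8096 - 15472/(63 - 170 + 147))*(-172 - 49123) = (-8096 - 15472/40)*(-49295) = (-8096 - 15472*1/40)*(-49295) = (-8096 - 1934/5)*(-49295) = -42414/5*(-49295) = 418159626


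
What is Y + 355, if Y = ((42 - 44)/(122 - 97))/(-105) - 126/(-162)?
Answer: 2801756/7875 ≈ 355.78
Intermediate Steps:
Y = 6131/7875 (Y = -2/25*(-1/105) - 126*(-1/162) = -2*1/25*(-1/105) + 7/9 = -2/25*(-1/105) + 7/9 = 2/2625 + 7/9 = 6131/7875 ≈ 0.77854)
Y + 355 = 6131/7875 + 355 = 2801756/7875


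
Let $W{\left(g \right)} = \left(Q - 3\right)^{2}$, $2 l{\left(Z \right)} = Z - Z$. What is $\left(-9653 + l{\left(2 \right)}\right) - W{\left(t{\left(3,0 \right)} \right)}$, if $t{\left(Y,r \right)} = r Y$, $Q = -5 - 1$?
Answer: $-9734$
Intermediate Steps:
$Q = -6$ ($Q = -5 - 1 = -6$)
$l{\left(Z \right)} = 0$ ($l{\left(Z \right)} = \frac{Z - Z}{2} = \frac{1}{2} \cdot 0 = 0$)
$t{\left(Y,r \right)} = Y r$
$W{\left(g \right)} = 81$ ($W{\left(g \right)} = \left(-6 - 3\right)^{2} = \left(-9\right)^{2} = 81$)
$\left(-9653 + l{\left(2 \right)}\right) - W{\left(t{\left(3,0 \right)} \right)} = \left(-9653 + 0\right) - 81 = -9653 - 81 = -9734$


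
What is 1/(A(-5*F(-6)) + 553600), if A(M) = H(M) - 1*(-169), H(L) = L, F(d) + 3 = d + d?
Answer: 1/553844 ≈ 1.8056e-6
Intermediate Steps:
F(d) = -3 + 2*d (F(d) = -3 + (d + d) = -3 + 2*d)
A(M) = 169 + M (A(M) = M - 1*(-169) = M + 169 = 169 + M)
1/(A(-5*F(-6)) + 553600) = 1/((169 - 5*(-3 + 2*(-6))) + 553600) = 1/((169 - 5*(-3 - 12)) + 553600) = 1/((169 - 5*(-15)) + 553600) = 1/((169 + 75) + 553600) = 1/(244 + 553600) = 1/553844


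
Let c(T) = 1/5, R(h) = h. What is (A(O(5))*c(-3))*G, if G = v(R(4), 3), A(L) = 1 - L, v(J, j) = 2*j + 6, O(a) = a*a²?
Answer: -1488/5 ≈ -297.60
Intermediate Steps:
c(T) = ⅕
O(a) = a³
v(J, j) = 6 + 2*j
G = 12 (G = 6 + 2*3 = 6 + 6 = 12)
(A(O(5))*c(-3))*G = ((1 - 1*5³)*(⅕))*12 = ((1 - 1*125)*(⅕))*12 = ((1 - 125)*(⅕))*12 = -124*⅕*12 = -124/5*12 = -1488/5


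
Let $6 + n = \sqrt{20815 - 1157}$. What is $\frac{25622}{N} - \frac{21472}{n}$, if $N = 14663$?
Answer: $- \frac{693154366}{143858693} - \frac{10736 \sqrt{19658}}{9811} \approx -158.24$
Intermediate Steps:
$n = -6 + \sqrt{19658}$ ($n = -6 + \sqrt{20815 - 1157} = -6 + \sqrt{19658} \approx 134.21$)
$\frac{25622}{N} - \frac{21472}{n} = \frac{25622}{14663} - \frac{21472}{-6 + \sqrt{19658}}$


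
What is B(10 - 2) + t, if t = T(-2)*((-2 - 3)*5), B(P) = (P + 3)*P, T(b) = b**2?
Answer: -12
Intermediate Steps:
B(P) = P*(3 + P) (B(P) = (3 + P)*P = P*(3 + P))
t = -100 (t = (-2)**2*((-2 - 3)*5) = 4*(-5*5) = 4*(-25) = -100)
B(10 - 2) + t = (10 - 2)*(3 + (10 - 2)) - 100 = 8*(3 + 8) - 100 = 8*11 - 100 = 88 - 100 = -12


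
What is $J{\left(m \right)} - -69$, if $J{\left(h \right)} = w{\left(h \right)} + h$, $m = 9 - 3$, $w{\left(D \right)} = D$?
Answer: $81$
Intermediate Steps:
$m = 6$ ($m = 9 - 3 = 6$)
$J{\left(h \right)} = 2 h$ ($J{\left(h \right)} = h + h = 2 h$)
$J{\left(m \right)} - -69 = 2 \cdot 6 - -69 = 12 + 69 = 81$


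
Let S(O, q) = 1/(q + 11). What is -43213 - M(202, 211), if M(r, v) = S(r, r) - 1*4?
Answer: -9203518/213 ≈ -43209.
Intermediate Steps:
S(O, q) = 1/(11 + q)
M(r, v) = -4 + 1/(11 + r) (M(r, v) = 1/(11 + r) - 1*4 = 1/(11 + r) - 4 = -4 + 1/(11 + r))
-43213 - M(202, 211) = -43213 - (-43 - 4*202)/(11 + 202) = -43213 - (-43 - 808)/213 = -43213 - (-851)/213 = -43213 - 1*(-851/213) = -43213 + 851/213 = -9203518/213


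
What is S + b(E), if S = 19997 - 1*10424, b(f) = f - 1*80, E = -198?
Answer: 9295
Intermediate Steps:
b(f) = -80 + f (b(f) = f - 80 = -80 + f)
S = 9573 (S = 19997 - 10424 = 9573)
S + b(E) = 9573 + (-80 - 198) = 9573 - 278 = 9295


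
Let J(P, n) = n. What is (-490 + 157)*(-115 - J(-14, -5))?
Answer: 36630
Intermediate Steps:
(-490 + 157)*(-115 - J(-14, -5)) = (-490 + 157)*(-115 - 1*(-5)) = -333*(-115 + 5) = -333*(-110) = 36630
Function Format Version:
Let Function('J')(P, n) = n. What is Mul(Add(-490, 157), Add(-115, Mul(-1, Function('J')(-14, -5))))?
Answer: 36630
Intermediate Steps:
Mul(Add(-490, 157), Add(-115, Mul(-1, Function('J')(-14, -5)))) = Mul(Add(-490, 157), Add(-115, Mul(-1, -5))) = Mul(-333, Add(-115, 5)) = Mul(-333, -110) = 36630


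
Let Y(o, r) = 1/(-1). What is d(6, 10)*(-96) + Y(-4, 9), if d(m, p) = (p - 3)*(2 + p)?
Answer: -8065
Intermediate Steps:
d(m, p) = (-3 + p)*(2 + p)
Y(o, r) = -1
d(6, 10)*(-96) + Y(-4, 9) = (-6 + 10² - 1*10)*(-96) - 1 = (-6 + 100 - 10)*(-96) - 1 = 84*(-96) - 1 = -8064 - 1 = -8065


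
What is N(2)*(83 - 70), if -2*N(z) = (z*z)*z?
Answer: -52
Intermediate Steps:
N(z) = -z³/2 (N(z) = -z*z*z/2 = -z²*z/2 = -z³/2)
N(2)*(83 - 70) = (-½*2³)*(83 - 70) = -½*8*13 = -4*13 = -52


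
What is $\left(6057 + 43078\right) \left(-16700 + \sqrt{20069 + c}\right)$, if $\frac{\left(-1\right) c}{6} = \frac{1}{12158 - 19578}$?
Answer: $-820554500 + \frac{9827 \sqrt{276231734030}}{742} \approx -8.1359 \cdot 10^{8}$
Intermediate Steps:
$c = \frac{3}{3710}$ ($c = - \frac{6}{12158 - 19578} = - \frac{6}{-7420} = \left(-6\right) \left(- \frac{1}{7420}\right) = \frac{3}{3710} \approx 0.00080863$)
$\left(6057 + 43078\right) \left(-16700 + \sqrt{20069 + c}\right) = \left(6057 + 43078\right) \left(-16700 + \sqrt{20069 + \frac{3}{3710}}\right) = 49135 \left(-16700 + \sqrt{\frac{74455993}{3710}}\right) = 49135 \left(-16700 + \frac{\sqrt{276231734030}}{3710}\right) = -820554500 + \frac{9827 \sqrt{276231734030}}{742}$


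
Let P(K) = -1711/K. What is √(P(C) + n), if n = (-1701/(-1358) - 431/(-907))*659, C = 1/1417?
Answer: I*√75029817511754238/175958 ≈ 1556.7*I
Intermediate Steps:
C = 1/1417 ≈ 0.00070572
n = 200345885/175958 (n = (-1701*(-1/1358) - 431*(-1/907))*659 = (243/194 + 431/907)*659 = (304015/175958)*659 = 200345885/175958 ≈ 1138.6)
√(P(C) + n) = √(-1711/1/1417 + 200345885/175958) = √(-1711*1417 + 200345885/175958) = √(-2424487 + 200345885/175958) = √(-426407537661/175958) = I*√75029817511754238/175958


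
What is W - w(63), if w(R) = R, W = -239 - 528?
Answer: -830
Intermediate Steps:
W = -767
W - w(63) = -767 - 1*63 = -767 - 63 = -830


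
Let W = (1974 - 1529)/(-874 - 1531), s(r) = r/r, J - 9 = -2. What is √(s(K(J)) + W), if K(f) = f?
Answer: 14*√962/481 ≈ 0.90276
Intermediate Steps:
J = 7 (J = 9 - 2 = 7)
s(r) = 1
W = -89/481 (W = 445/(-2405) = 445*(-1/2405) = -89/481 ≈ -0.18503)
√(s(K(J)) + W) = √(1 - 89/481) = √(392/481) = 14*√962/481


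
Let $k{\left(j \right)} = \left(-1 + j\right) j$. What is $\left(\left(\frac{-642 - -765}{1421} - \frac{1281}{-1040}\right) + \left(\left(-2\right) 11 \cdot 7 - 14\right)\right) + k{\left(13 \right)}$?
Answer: $- \frac{15785859}{1477840} \approx -10.682$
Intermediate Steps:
$k{\left(j \right)} = j \left(-1 + j\right)$
$\left(\left(\frac{-642 - -765}{1421} - \frac{1281}{-1040}\right) + \left(\left(-2\right) 11 \cdot 7 - 14\right)\right) + k{\left(13 \right)} = \left(\left(\frac{-642 - -765}{1421} - \frac{1281}{-1040}\right) + \left(\left(-2\right) 11 \cdot 7 - 14\right)\right) + 13 \left(-1 + 13\right) = \left(\left(\left(-642 + 765\right) \frac{1}{1421} - - \frac{1281}{1040}\right) - 168\right) + 13 \cdot 12 = \left(\left(123 \cdot \frac{1}{1421} + \frac{1281}{1040}\right) - 168\right) + 156 = \left(\left(\frac{123}{1421} + \frac{1281}{1040}\right) - 168\right) + 156 = \left(\frac{1948221}{1477840} - 168\right) + 156 = - \frac{246328899}{1477840} + 156 = - \frac{15785859}{1477840}$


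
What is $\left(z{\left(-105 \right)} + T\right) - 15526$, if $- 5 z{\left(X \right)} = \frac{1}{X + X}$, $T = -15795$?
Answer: $- \frac{32887049}{1050} \approx -31321.0$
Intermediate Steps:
$z{\left(X \right)} = - \frac{1}{10 X}$ ($z{\left(X \right)} = - \frac{1}{5 \left(X + X\right)} = - \frac{1}{5 \cdot 2 X} = - \frac{\frac{1}{2} \frac{1}{X}}{5} = - \frac{1}{10 X}$)
$\left(z{\left(-105 \right)} + T\right) - 15526 = \left(- \frac{1}{10 \left(-105\right)} - 15795\right) - 15526 = \left(\left(- \frac{1}{10}\right) \left(- \frac{1}{105}\right) - 15795\right) - 15526 = \left(\frac{1}{1050} - 15795\right) - 15526 = - \frac{16584749}{1050} - 15526 = - \frac{32887049}{1050}$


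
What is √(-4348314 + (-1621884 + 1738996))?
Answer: I*√4231202 ≈ 2057.0*I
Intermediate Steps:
√(-4348314 + (-1621884 + 1738996)) = √(-4348314 + 117112) = √(-4231202) = I*√4231202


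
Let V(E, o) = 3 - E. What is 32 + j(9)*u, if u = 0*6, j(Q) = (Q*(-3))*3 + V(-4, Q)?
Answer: 32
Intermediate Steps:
j(Q) = 7 - 9*Q (j(Q) = (Q*(-3))*3 + (3 - 1*(-4)) = -3*Q*3 + (3 + 4) = -9*Q + 7 = 7 - 9*Q)
u = 0
32 + j(9)*u = 32 + (7 - 9*9)*0 = 32 + (7 - 81)*0 = 32 - 74*0 = 32 + 0 = 32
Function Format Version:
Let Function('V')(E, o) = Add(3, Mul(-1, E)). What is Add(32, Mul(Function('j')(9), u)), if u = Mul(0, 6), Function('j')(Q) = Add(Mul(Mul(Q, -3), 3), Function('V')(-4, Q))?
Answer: 32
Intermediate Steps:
Function('j')(Q) = Add(7, Mul(-9, Q)) (Function('j')(Q) = Add(Mul(Mul(Q, -3), 3), Add(3, Mul(-1, -4))) = Add(Mul(Mul(-3, Q), 3), Add(3, 4)) = Add(Mul(-9, Q), 7) = Add(7, Mul(-9, Q)))
u = 0
Add(32, Mul(Function('j')(9), u)) = Add(32, Mul(Add(7, Mul(-9, 9)), 0)) = Add(32, Mul(Add(7, -81), 0)) = Add(32, Mul(-74, 0)) = Add(32, 0) = 32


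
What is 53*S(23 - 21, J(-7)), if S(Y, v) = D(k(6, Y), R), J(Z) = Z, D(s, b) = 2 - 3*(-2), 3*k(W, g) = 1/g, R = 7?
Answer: 424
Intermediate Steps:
k(W, g) = 1/(3*g)
D(s, b) = 8 (D(s, b) = 2 + 6 = 8)
S(Y, v) = 8
53*S(23 - 21, J(-7)) = 53*8 = 424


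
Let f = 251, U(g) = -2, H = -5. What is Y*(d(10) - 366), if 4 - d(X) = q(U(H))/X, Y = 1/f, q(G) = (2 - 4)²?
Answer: -1812/1255 ≈ -1.4438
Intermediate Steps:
q(G) = 4 (q(G) = (-2)² = 4)
Y = 1/251 ≈ 0.0039841
d(X) = 4 - 4/X
Y*(d(10) - 366) = ((4 - 4/10) - 366)/251 = ((4 - 4*⅒) - 366)/251 = ((4 - ⅖) - 366)/251 = (18/5 - 366)/251 = (1/251)*(-1812/5) = -1812/1255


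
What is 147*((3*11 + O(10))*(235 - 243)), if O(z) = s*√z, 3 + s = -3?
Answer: -38808 + 7056*√10 ≈ -16495.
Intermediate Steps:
s = -6 (s = -3 - 3 = -6)
O(z) = -6*√z
147*((3*11 + O(10))*(235 - 243)) = 147*((3*11 - 6*√10)*(235 - 243)) = 147*((33 - 6*√10)*(-8)) = 147*(-264 + 48*√10) = -38808 + 7056*√10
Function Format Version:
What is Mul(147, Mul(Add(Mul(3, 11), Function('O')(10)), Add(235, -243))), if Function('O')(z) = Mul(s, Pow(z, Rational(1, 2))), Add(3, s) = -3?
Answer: Add(-38808, Mul(7056, Pow(10, Rational(1, 2)))) ≈ -16495.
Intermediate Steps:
s = -6 (s = Add(-3, -3) = -6)
Function('O')(z) = Mul(-6, Pow(z, Rational(1, 2)))
Mul(147, Mul(Add(Mul(3, 11), Function('O')(10)), Add(235, -243))) = Mul(147, Mul(Add(Mul(3, 11), Mul(-6, Pow(10, Rational(1, 2)))), Add(235, -243))) = Mul(147, Mul(Add(33, Mul(-6, Pow(10, Rational(1, 2)))), -8)) = Mul(147, Add(-264, Mul(48, Pow(10, Rational(1, 2))))) = Add(-38808, Mul(7056, Pow(10, Rational(1, 2))))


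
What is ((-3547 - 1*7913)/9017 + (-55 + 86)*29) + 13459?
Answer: 129454626/9017 ≈ 14357.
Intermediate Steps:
((-3547 - 1*7913)/9017 + (-55 + 86)*29) + 13459 = ((-3547 - 7913)*(1/9017) + 31*29) + 13459 = (-11460*1/9017 + 899) + 13459 = (-11460/9017 + 899) + 13459 = 8094823/9017 + 13459 = 129454626/9017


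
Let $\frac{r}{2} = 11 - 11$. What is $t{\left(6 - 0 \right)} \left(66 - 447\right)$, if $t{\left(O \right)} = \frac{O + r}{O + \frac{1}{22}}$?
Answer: $- \frac{50292}{133} \approx -378.14$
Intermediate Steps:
$r = 0$ ($r = 2 \left(11 - 11\right) = 2 \cdot 0 = 0$)
$t{\left(O \right)} = \frac{O}{\frac{1}{22} + O}$ ($t{\left(O \right)} = \frac{O + 0}{O + \frac{1}{22}} = \frac{O}{O + \frac{1}{22}} = \frac{O}{\frac{1}{22} + O}$)
$t{\left(6 - 0 \right)} \left(66 - 447\right) = \frac{22 \left(6 - 0\right)}{1 + 22 \left(6 - 0\right)} \left(66 - 447\right) = \frac{22 \left(6 + 0\right)}{1 + 22 \left(6 + 0\right)} \left(-381\right) = 22 \cdot 6 \frac{1}{1 + 22 \cdot 6} \left(-381\right) = 22 \cdot 6 \frac{1}{1 + 132} \left(-381\right) = 22 \cdot 6 \cdot \frac{1}{133} \left(-381\right) = \frac{132}{133} \left(-381\right) = - \frac{50292}{133}$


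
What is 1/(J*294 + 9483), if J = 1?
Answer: 1/9777 ≈ 0.00010228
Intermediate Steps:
1/(J*294 + 9483) = 1/(1*294 + 9483) = 1/(294 + 9483) = 1/9777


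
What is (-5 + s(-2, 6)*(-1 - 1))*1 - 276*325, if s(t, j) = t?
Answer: -89701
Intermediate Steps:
(-5 + s(-2, 6)*(-1 - 1))*1 - 276*325 = (-5 - 2*(-1 - 1))*1 - 276*325 = (-5 - 2*(-2))*1 - 89700 = (-5 + 4)*1 - 89700 = -1*1 - 89700 = -1 - 89700 = -89701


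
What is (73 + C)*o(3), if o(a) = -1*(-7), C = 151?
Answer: 1568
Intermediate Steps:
o(a) = 7
(73 + C)*o(3) = (73 + 151)*7 = 224*7 = 1568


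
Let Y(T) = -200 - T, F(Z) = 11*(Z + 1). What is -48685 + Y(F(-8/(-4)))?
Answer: -48918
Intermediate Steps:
F(Z) = 11 + 11*Z (F(Z) = 11*(1 + Z) = 11 + 11*Z)
-48685 + Y(F(-8/(-4))) = -48685 + (-200 - (11 + 11*(-8/(-4)))) = -48685 + (-200 - (11 + 11*(-8*(-1/4)))) = -48685 + (-200 - (11 + 11*2)) = -48685 + (-200 - (11 + 22)) = -48685 + (-200 - 1*33) = -48685 + (-200 - 33) = -48685 - 233 = -48918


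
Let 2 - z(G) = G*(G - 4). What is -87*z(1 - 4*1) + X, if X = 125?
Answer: 1778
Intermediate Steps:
z(G) = 2 - G*(-4 + G) (z(G) = 2 - G*(G - 4) = 2 - G*(-4 + G))
-87*z(1 - 4*1) + X = -87*(2 - (1 - 4*1)² + 4*(1 - 4*1)) + 125 = -87*(2 - (1 - 4)² + 4*(1 - 4)) + 125 = -87*(2 - 1*(-3)² + 4*(-3)) + 125 = -87*(2 - 1*9 - 12) + 125 = -87*(2 - 9 - 12) + 125 = -87*(-19) + 125 = 1653 + 125 = 1778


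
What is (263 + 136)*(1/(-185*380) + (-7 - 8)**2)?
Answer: 332167479/3700 ≈ 89775.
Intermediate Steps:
(263 + 136)*(1/(-185*380) + (-7 - 8)**2) = 399*(-1/185*1/380 + (-15)**2) = 399*(-1/70300 + 225) = 399*(15817499/70300) = 332167479/3700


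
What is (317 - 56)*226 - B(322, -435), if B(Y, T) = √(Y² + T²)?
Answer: 58986 - √292909 ≈ 58445.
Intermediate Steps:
B(Y, T) = √(T² + Y²)
(317 - 56)*226 - B(322, -435) = (317 - 56)*226 - √((-435)² + 322²) = 261*226 - √(189225 + 103684) = 58986 - √292909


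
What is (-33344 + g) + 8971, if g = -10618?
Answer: -34991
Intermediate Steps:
(-33344 + g) + 8971 = (-33344 - 10618) + 8971 = -43962 + 8971 = -34991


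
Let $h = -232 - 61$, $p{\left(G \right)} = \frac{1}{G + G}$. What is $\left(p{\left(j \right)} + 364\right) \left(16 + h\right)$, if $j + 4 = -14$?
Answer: $- \frac{3629531}{36} \approx -1.0082 \cdot 10^{5}$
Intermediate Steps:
$j = -18$ ($j = -4 - 14 = -18$)
$p{\left(G \right)} = \frac{1}{2 G}$
$h = -293$
$\left(p{\left(j \right)} + 364\right) \left(16 + h\right) = \left(\frac{1}{2 \left(-18\right)} + 364\right) \left(16 - 293\right) = \left(\frac{1}{2} \left(- \frac{1}{18}\right) + 364\right) \left(-277\right) = \left(- \frac{1}{36} + 364\right) \left(-277\right) = \frac{13103}{36} \left(-277\right) = - \frac{3629531}{36}$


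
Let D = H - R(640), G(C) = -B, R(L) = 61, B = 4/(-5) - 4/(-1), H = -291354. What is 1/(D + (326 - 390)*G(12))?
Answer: -5/1456051 ≈ -3.4339e-6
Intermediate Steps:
B = 16/5 (B = 4*(-⅕) - 4*(-1) = -⅘ + 4 = 16/5 ≈ 3.2000)
G(C) = -16/5 (G(C) = -1*16/5 = -16/5)
D = -291415 (D = -291354 - 1*61 = -291354 - 61 = -291415)
1/(D + (326 - 390)*G(12)) = 1/(-291415 + (326 - 390)*(-16/5)) = 1/(-291415 - 64*(-16/5)) = 1/(-291415 + 1024/5) = 1/(-1456051/5) = -5/1456051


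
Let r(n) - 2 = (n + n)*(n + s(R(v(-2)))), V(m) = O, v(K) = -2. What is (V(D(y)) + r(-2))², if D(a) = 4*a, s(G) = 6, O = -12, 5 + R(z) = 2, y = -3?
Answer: 676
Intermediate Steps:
R(z) = -3 (R(z) = -5 + 2 = -3)
V(m) = -12
r(n) = 2 + 2*n*(6 + n) (r(n) = 2 + (n + n)*(n + 6) = 2 + (2*n)*(6 + n) = 2 + 2*n*(6 + n))
(V(D(y)) + r(-2))² = (-12 + (2 + 2*(-2)² + 12*(-2)))² = (-12 + (2 + 2*4 - 24))² = (-12 + (2 + 8 - 24))² = (-12 - 14)² = (-26)² = 676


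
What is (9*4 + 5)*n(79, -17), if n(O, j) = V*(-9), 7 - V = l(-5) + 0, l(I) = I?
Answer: -4428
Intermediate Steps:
V = 12 (V = 7 - (-5 + 0) = 7 - 1*(-5) = 7 + 5 = 12)
n(O, j) = -108 (n(O, j) = 12*(-9) = -108)
(9*4 + 5)*n(79, -17) = (9*4 + 5)*(-108) = (36 + 5)*(-108) = 41*(-108) = -4428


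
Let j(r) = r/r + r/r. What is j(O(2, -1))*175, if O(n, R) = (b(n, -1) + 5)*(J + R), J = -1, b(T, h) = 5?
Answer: 350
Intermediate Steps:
O(n, R) = -10 + 10*R (O(n, R) = (5 + 5)*(-1 + R) = 10*(-1 + R) = -10 + 10*R)
j(r) = 2 (j(r) = 1 + 1 = 2)
j(O(2, -1))*175 = 2*175 = 350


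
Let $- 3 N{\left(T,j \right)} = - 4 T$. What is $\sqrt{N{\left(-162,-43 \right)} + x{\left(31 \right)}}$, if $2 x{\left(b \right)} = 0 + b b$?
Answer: $\frac{23 \sqrt{2}}{2} \approx 16.263$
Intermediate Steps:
$N{\left(T,j \right)} = \frac{4 T}{3}$ ($N{\left(T,j \right)} = - \frac{\left(-4\right) T}{3} = \frac{4 T}{3}$)
$x{\left(b \right)} = \frac{b^{2}}{2}$ ($x{\left(b \right)} = \frac{0 + b b}{2} = \frac{0 + b^{2}}{2} = \frac{b^{2}}{2}$)
$\sqrt{N{\left(-162,-43 \right)} + x{\left(31 \right)}} = \sqrt{\frac{4}{3} \left(-162\right) + \frac{31^{2}}{2}} = \sqrt{-216 + \frac{1}{2} \cdot 961} = \sqrt{-216 + \frac{961}{2}} = \sqrt{\frac{529}{2}} = \frac{23 \sqrt{2}}{2}$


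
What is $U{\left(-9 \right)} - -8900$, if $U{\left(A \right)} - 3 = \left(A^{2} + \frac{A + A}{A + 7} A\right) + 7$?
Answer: $8910$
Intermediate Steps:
$U{\left(A \right)} = 10 + A^{2} + \frac{2 A^{2}}{7 + A}$ ($U{\left(A \right)} = 3 + \left(\left(A^{2} + \frac{A + A}{A + 7} A\right) + 7\right) = 3 + \left(\left(A^{2} + \frac{2 A}{7 + A} A\right) + 7\right) = 3 + \left(\left(A^{2} + \frac{2 A^{2}}{7 + A}\right) + 7\right) = 3 + \left(7 + A^{2} + \frac{2 A^{2}}{7 + A}\right) = 10 + A^{2} + \frac{2 A^{2}}{7 + A}$)
$U{\left(-9 \right)} - -8900 = \frac{70 + \left(-9\right)^{3} + 9 \left(-9\right)^{2} + 10 \left(-9\right)}{7 - 9} - -8900 = \frac{70 - 729 + 9 \cdot 81 - 90}{-2} + 8900 = - \frac{70 - 729 + 729 - 90}{2} + 8900 = \left(- \frac{1}{2}\right) \left(-20\right) + 8900 = 10 + 8900 = 8910$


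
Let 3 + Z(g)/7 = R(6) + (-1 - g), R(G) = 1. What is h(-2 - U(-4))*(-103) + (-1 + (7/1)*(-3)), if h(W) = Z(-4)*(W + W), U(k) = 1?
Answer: 4304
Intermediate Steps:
Z(g) = -21 - 7*g (Z(g) = -21 + 7*(1 + (-1 - g)) = -21 + 7*(-g) = -21 - 7*g)
h(W) = 14*W (h(W) = (-21 - 7*(-4))*(W + W) = (-21 + 28)*(2*W) = 7*(2*W) = 14*W)
h(-2 - U(-4))*(-103) + (-1 + (7/1)*(-3)) = (14*(-2 - 1*1))*(-103) + (-1 + (7/1)*(-3)) = (14*(-2 - 1))*(-103) + (-1 + (7*1)*(-3)) = (14*(-3))*(-103) + (-1 + 7*(-3)) = -42*(-103) + (-1 - 21) = 4326 - 22 = 4304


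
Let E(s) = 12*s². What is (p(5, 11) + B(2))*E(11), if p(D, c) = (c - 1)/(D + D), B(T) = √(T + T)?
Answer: 4356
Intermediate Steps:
B(T) = √2*√T (B(T) = √(2*T) = √2*√T)
p(D, c) = (-1 + c)/(2*D) (p(D, c) = (-1 + c)/((2*D)) = (-1 + c)*(1/(2*D)) = (-1 + c)/(2*D))
(p(5, 11) + B(2))*E(11) = ((½)*(-1 + 11)/5 + √2*√2)*(12*11²) = ((½)*(⅕)*10 + 2)*(12*121) = (1 + 2)*1452 = 3*1452 = 4356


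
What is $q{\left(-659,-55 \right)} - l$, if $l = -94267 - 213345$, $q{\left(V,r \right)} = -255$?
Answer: $307357$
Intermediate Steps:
$l = -307612$ ($l = -94267 - 213345 = -307612$)
$q{\left(-659,-55 \right)} - l = -255 - -307612 = -255 + 307612 = 307357$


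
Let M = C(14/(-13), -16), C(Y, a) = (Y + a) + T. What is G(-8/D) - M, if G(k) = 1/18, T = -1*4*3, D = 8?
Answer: 6817/234 ≈ 29.132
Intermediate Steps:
T = -12 (T = -4*3 = -12)
G(k) = 1/18
C(Y, a) = -12 + Y + a (C(Y, a) = (Y + a) - 12 = -12 + Y + a)
M = -378/13 (M = -12 + 14/(-13) - 16 = -12 + 14*(-1/13) - 16 = -12 - 14/13 - 16 = -378/13 ≈ -29.077)
G(-8/D) - M = 1/18 - 1*(-378/13) = 1/18 + 378/13 = 6817/234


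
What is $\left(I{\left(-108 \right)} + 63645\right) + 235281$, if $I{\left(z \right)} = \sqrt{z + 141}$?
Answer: $298926 + \sqrt{33} \approx 2.9893 \cdot 10^{5}$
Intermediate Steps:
$I{\left(z \right)} = \sqrt{141 + z}$
$\left(I{\left(-108 \right)} + 63645\right) + 235281 = \left(\sqrt{141 - 108} + 63645\right) + 235281 = \left(\sqrt{33} + 63645\right) + 235281 = \left(63645 + \sqrt{33}\right) + 235281 = 298926 + \sqrt{33}$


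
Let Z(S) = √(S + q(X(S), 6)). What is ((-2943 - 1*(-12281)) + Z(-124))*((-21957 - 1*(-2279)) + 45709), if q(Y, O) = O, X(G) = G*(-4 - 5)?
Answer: 243077478 + 26031*I*√118 ≈ 2.4308e+8 + 2.8277e+5*I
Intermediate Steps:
X(G) = -9*G (X(G) = G*(-9) = -9*G)
Z(S) = √(6 + S) (Z(S) = √(S + 6) = √(6 + S))
((-2943 - 1*(-12281)) + Z(-124))*((-21957 - 1*(-2279)) + 45709) = ((-2943 - 1*(-12281)) + √(6 - 124))*((-21957 - 1*(-2279)) + 45709) = ((-2943 + 12281) + √(-118))*((-21957 + 2279) + 45709) = (9338 + I*√118)*(-19678 + 45709) = (9338 + I*√118)*26031 = 243077478 + 26031*I*√118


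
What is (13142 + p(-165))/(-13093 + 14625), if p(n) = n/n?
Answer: 13143/1532 ≈ 8.5790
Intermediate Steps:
p(n) = 1
(13142 + p(-165))/(-13093 + 14625) = (13142 + 1)/(-13093 + 14625) = 13143/1532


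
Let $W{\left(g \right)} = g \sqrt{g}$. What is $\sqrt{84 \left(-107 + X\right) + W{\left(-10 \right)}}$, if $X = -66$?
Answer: $\sqrt{-14532 - 10 i \sqrt{10}} \approx 0.1312 - 120.55 i$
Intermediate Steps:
$W{\left(g \right)} = g^{\frac{3}{2}}$
$\sqrt{84 \left(-107 + X\right) + W{\left(-10 \right)}} = \sqrt{84 \left(-107 - 66\right) + \left(-10\right)^{\frac{3}{2}}} = \sqrt{84 \left(-173\right) - 10 i \sqrt{10}} = \sqrt{-14532 - 10 i \sqrt{10}}$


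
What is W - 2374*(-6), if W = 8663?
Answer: 22907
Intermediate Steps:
W - 2374*(-6) = 8663 - 2374*(-6) = 8663 + 14244 = 22907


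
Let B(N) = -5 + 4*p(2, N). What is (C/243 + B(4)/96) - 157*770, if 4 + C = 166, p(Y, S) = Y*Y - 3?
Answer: -3868459/32 ≈ -1.2089e+5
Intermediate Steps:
p(Y, S) = -3 + Y**2 (p(Y, S) = Y**2 - 3 = -3 + Y**2)
C = 162 (C = -4 + 166 = 162)
B(N) = -1 (B(N) = -5 + 4*(-3 + 2**2) = -5 + 4*(-3 + 4) = -5 + 4*1 = -5 + 4 = -1)
(C/243 + B(4)/96) - 157*770 = (162/243 - 1/96) - 157*770 = (162*(1/243) - 1*1/96) - 120890 = (2/3 - 1/96) - 120890 = 21/32 - 120890 = -3868459/32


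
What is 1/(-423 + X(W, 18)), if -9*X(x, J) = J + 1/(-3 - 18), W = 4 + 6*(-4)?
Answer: -189/80324 ≈ -0.0023530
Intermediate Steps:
W = -20 (W = 4 - 24 = -20)
X(x, J) = 1/189 - J/9 (X(x, J) = -(J + 1/(-3 - 18))/9 = -(J + 1/(-21))/9 = -(J - 1/21)/9 = -(-1/21 + J)/9 = 1/189 - J/9)
1/(-423 + X(W, 18)) = 1/(-423 + (1/189 - ⅑*18)) = 1/(-423 + (1/189 - 2)) = 1/(-423 - 377/189) = 1/(-80324/189) = -189/80324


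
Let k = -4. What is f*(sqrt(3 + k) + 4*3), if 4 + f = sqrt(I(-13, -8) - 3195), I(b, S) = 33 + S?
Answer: -(4 - I*sqrt(3170))*(12 + I) ≈ -104.3 + 671.63*I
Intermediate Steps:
f = -4 + I*sqrt(3170) (f = -4 + sqrt((33 - 8) - 3195) = -4 + sqrt(25 - 3195) = -4 + sqrt(-3170) = -4 + I*sqrt(3170) ≈ -4.0 + 56.303*I)
f*(sqrt(3 + k) + 4*3) = (-4 + I*sqrt(3170))*(sqrt(3 - 4) + 4*3) = (-4 + I*sqrt(3170))*(sqrt(-1) + 12) = (-4 + I*sqrt(3170))*(I + 12) = (-4 + I*sqrt(3170))*(12 + I)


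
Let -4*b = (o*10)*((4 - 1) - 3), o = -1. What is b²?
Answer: 0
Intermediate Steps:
b = 0 (b = -(-1*10)*((4 - 1) - 3)/4 = -(-5)*(3 - 3)/2 = -(-5)*0/2 = -¼*0 = 0)
b² = 0² = 0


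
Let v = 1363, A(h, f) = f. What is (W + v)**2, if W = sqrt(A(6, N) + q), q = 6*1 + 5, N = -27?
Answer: 1857753 + 10904*I ≈ 1.8578e+6 + 10904.0*I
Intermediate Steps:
q = 11 (q = 6 + 5 = 11)
W = 4*I (W = sqrt(-27 + 11) = sqrt(-16) = 4*I ≈ 4.0*I)
(W + v)**2 = (4*I + 1363)**2 = (1363 + 4*I)**2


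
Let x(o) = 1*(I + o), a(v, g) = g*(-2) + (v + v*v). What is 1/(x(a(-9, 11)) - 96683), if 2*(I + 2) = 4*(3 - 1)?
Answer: -1/96631 ≈ -1.0349e-5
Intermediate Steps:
I = 2 (I = -2 + (4*(3 - 1))/2 = -2 + (4*2)/2 = -2 + (½)*8 = -2 + 4 = 2)
a(v, g) = v + v² - 2*g (a(v, g) = -2*g + (v + v²) = v + v² - 2*g)
x(o) = 2 + o (x(o) = 1*(2 + o) = 2 + o)
1/(x(a(-9, 11)) - 96683) = 1/((2 + (-9 + (-9)² - 2*11)) - 96683) = 1/((2 + (-9 + 81 - 22)) - 96683) = 1/((2 + 50) - 96683) = 1/(52 - 96683) = 1/(-96631) = -1/96631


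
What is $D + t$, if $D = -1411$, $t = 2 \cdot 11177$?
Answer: $20943$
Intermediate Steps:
$t = 22354$
$D + t = -1411 + 22354 = 20943$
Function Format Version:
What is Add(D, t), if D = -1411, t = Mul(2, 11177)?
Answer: 20943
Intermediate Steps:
t = 22354
Add(D, t) = Add(-1411, 22354) = 20943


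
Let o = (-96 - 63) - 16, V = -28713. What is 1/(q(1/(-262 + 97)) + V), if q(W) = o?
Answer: -1/28888 ≈ -3.4616e-5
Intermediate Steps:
o = -175 (o = -159 - 16 = -175)
q(W) = -175
1/(q(1/(-262 + 97)) + V) = 1/(-175 - 28713) = 1/(-28888) = -1/28888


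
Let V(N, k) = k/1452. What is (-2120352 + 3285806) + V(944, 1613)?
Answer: 1692240821/1452 ≈ 1.1655e+6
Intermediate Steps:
V(N, k) = k/1452 (V(N, k) = k*(1/1452) = k/1452)
(-2120352 + 3285806) + V(944, 1613) = (-2120352 + 3285806) + (1/1452)*1613 = 1165454 + 1613/1452 = 1692240821/1452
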